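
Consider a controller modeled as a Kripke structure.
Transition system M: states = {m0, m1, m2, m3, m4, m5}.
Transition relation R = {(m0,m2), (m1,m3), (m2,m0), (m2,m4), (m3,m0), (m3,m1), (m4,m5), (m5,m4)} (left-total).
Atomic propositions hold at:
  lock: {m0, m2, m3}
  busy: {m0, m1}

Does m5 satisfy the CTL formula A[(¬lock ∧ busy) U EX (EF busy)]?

Sat(¬lock) = {m1, m4, m5}
Sat(¬lock ∧ busy) = {m1}
EF busy: least fixpoint, start Z0 = {m0, m1}, add states with some successor in Z. Z1 = {m0, m1, m2, m3}; fixed.
Sat(EF busy) = {m0, m1, m2, m3}
Sat(EX (EF busy)) = {s : some successor in {m0, m1, m2, m3}} = {m0, m1, m2, m3}
A[(¬lock ∧ busy) U EX (EF busy)]: least fixpoint, start Z0 = Sat(EX (EF busy)) = {m0, m1, m2, m3}, add states in Sat(¬lock ∧ busy) with every successor in Z. Already a fixed point.
Sat(A[(¬lock ∧ busy) U EX (EF busy)]) = {m0, m1, m2, m3}
m5 ∉ Sat(A[(¬lock ∧ busy) U EX (EF busy)]) = {m0, m1, m2, m3}, so the formula does not hold at m5.

No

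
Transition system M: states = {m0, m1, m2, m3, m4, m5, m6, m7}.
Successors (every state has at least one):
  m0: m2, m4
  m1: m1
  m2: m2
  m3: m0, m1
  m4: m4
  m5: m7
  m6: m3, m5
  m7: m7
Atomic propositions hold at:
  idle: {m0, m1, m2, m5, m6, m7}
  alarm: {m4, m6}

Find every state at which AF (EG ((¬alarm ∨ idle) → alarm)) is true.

Sat(¬alarm) = {m0, m1, m2, m3, m5, m7}
Sat(¬alarm ∨ idle) = {m0, m1, m2, m3, m5, m6, m7}
Sat((¬alarm ∨ idle) → alarm) = {m4, m6}
EG ((¬alarm ∨ idle) → alarm): greatest fixpoint, start Z0 = {m4, m6}, keep only states in Sat with some successor in Z. Z1 = {m4}; fixed.
Sat(EG ((¬alarm ∨ idle) → alarm)) = {m4}
AF (EG ((¬alarm ∨ idle) → alarm)): least fixpoint, start Z0 = {m4}, add states with every successor in Z. Already a fixed point.
Sat(AF (EG ((¬alarm ∨ idle) → alarm))) = {m4}

{m4}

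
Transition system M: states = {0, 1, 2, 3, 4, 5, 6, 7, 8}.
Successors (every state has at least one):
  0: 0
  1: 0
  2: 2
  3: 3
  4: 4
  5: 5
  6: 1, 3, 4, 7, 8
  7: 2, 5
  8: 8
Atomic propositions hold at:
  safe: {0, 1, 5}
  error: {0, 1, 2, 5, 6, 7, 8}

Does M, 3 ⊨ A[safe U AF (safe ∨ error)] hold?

No

Sat(safe ∨ error) = {0, 1, 2, 5, 6, 7, 8}
AF (safe ∨ error): least fixpoint, start Z0 = {0, 1, 2, 5, 6, 7, 8}, add states with every successor in Z. Already a fixed point.
Sat(AF (safe ∨ error)) = {0, 1, 2, 5, 6, 7, 8}
A[safe U AF (safe ∨ error)]: least fixpoint, start Z0 = Sat(AF (safe ∨ error)) = {0, 1, 2, 5, 6, 7, 8}, add states in Sat(safe) with every successor in Z. Already a fixed point.
Sat(A[safe U AF (safe ∨ error)]) = {0, 1, 2, 5, 6, 7, 8}
3 ∉ Sat(A[safe U AF (safe ∨ error)]) = {0, 1, 2, 5, 6, 7, 8}, so the formula does not hold at 3.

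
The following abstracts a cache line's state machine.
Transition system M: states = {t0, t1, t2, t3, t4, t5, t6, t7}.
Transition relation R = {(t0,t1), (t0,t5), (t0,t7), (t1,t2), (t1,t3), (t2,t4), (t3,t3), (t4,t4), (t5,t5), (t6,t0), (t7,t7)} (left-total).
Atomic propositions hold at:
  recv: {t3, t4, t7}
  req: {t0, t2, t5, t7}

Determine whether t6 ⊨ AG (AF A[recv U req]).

A[recv U req]: least fixpoint, start Z0 = Sat(req) = {t0, t2, t5, t7}, add states in Sat(recv) with every successor in Z. Already a fixed point.
Sat(A[recv U req]) = {t0, t2, t5, t7}
AF A[recv U req]: least fixpoint, start Z0 = {t0, t2, t5, t7}, add states with every successor in Z. Z1 = {t0, t2, t5, t6, t7}; fixed.
Sat(AF A[recv U req]) = {t0, t2, t5, t6, t7}
AG (AF A[recv U req]): greatest fixpoint, start Z0 = {t0, t2, t5, t6, t7}, keep only states in Sat with every successor in Z. Z1 = {t5, t6, t7}; Z2 = {t5, t7}; fixed.
Sat(AG (AF A[recv U req])) = {t5, t7}
t6 ∉ Sat(AG (AF A[recv U req])) = {t5, t7}, so the formula does not hold at t6.

No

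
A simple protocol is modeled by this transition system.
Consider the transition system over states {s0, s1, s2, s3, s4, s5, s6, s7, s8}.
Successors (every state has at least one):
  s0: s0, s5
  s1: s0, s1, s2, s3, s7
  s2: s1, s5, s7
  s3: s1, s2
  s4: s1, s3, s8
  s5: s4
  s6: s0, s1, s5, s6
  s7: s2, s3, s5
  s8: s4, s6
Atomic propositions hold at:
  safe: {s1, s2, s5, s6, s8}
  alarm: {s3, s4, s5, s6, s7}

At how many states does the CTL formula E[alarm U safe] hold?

8

E[alarm U safe]: least fixpoint, start Z0 = Sat(safe) = {s1, s2, s5, s6, s8}, add states in Sat(alarm) with some successor in Z. Z1 = {s1, s2, s3, s4, s5, s6, s7, s8}; fixed.
Sat(E[alarm U safe]) = {s1, s2, s3, s4, s5, s6, s7, s8}
|Sat(E[alarm U safe])| = |{s1, s2, s3, s4, s5, s6, s7, s8}| = 8.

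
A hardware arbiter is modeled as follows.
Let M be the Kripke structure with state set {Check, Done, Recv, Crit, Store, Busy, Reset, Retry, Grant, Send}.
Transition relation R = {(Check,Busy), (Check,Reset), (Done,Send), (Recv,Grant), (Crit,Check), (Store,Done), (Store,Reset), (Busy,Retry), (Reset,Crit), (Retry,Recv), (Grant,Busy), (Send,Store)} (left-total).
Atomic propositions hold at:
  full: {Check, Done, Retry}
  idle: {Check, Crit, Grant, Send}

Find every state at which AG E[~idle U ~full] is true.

{Recv, Busy, Retry, Grant}

Sat(~idle) = {Done, Recv, Store, Busy, Reset, Retry}
Sat(~full) = {Recv, Crit, Store, Busy, Reset, Grant, Send}
E[~idle U ~full]: least fixpoint, start Z0 = Sat(~full) = {Recv, Crit, Store, Busy, Reset, Grant, Send}, add states in Sat(~idle) with some successor in Z. Z1 = {Done, Recv, Crit, Store, Busy, Reset, Retry, Grant, Send}; fixed.
Sat(E[~idle U ~full]) = {Done, Recv, Crit, Store, Busy, Reset, Retry, Grant, Send}
AG E[~idle U ~full]: greatest fixpoint, start Z0 = {Done, Recv, Crit, Store, Busy, Reset, Retry, Grant, Send}, keep only states in Sat with every successor in Z. Z1 = {Done, Recv, Store, Busy, Reset, Retry, Grant, Send}; Z2 = {Done, Recv, Store, Busy, Retry, Grant, Send}; Z3 = {Done, Recv, Busy, Retry, Grant, Send}; Z4 = {Done, Recv, Busy, Retry, Grant}; Z5 = {Recv, Busy, Retry, Grant}; fixed.
Sat(AG E[~idle U ~full]) = {Recv, Busy, Retry, Grant}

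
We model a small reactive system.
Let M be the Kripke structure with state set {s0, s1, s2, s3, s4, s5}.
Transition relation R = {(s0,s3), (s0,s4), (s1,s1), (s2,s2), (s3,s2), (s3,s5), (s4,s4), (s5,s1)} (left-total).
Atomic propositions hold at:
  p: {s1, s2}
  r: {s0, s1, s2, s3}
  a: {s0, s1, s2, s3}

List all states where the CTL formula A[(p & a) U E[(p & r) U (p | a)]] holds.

Sat(p & a) = {s1, s2}
Sat(p & r) = {s1, s2}
Sat(p | a) = {s0, s1, s2, s3}
E[(p & r) U (p | a)]: least fixpoint, start Z0 = Sat((p | a)) = {s0, s1, s2, s3}, add states in Sat(p & r) with some successor in Z. Already a fixed point.
Sat(E[(p & r) U (p | a)]) = {s0, s1, s2, s3}
A[(p & a) U E[(p & r) U (p | a)]]: least fixpoint, start Z0 = Sat(E[(p & r) U (p | a)]) = {s0, s1, s2, s3}, add states in Sat(p & a) with every successor in Z. Already a fixed point.
Sat(A[(p & a) U E[(p & r) U (p | a)]]) = {s0, s1, s2, s3}

{s0, s1, s2, s3}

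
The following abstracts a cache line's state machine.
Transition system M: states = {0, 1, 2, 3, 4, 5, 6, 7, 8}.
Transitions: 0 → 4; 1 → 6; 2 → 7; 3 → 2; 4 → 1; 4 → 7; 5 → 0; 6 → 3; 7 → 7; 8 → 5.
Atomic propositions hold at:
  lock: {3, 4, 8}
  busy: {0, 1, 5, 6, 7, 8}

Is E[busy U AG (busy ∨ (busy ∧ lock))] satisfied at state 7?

Sat(busy ∧ lock) = {8}
Sat(busy ∨ (busy ∧ lock)) = {0, 1, 5, 6, 7, 8}
AG (busy ∨ (busy ∧ lock)): greatest fixpoint, start Z0 = {0, 1, 5, 6, 7, 8}, keep only states in Sat with every successor in Z. Z1 = {1, 5, 7, 8}; Z2 = {7, 8}; Z3 = {7}; fixed.
Sat(AG (busy ∨ (busy ∧ lock))) = {7}
E[busy U AG (busy ∨ (busy ∧ lock))]: least fixpoint, start Z0 = Sat(AG (busy ∨ (busy ∧ lock))) = {7}, add states in Sat(busy) with some successor in Z. Already a fixed point.
Sat(E[busy U AG (busy ∨ (busy ∧ lock))]) = {7}
7 ∈ Sat(E[busy U AG (busy ∨ (busy ∧ lock))]) = {7}, so the formula holds at 7.

Yes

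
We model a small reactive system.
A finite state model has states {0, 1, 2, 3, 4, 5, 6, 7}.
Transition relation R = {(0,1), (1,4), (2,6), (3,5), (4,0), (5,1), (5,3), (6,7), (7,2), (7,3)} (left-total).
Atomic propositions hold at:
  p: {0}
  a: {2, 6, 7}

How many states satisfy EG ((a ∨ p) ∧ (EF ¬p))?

3

Sat(a ∨ p) = {0, 2, 6, 7}
Sat(¬p) = {1, 2, 3, 4, 5, 6, 7}
EF ¬p: least fixpoint, start Z0 = {1, 2, 3, 4, 5, 6, 7}, add states with some successor in Z. Z1 = {0, 1, 2, 3, 4, 5, 6, 7}; fixed.
Sat(EF ¬p) = {0, 1, 2, 3, 4, 5, 6, 7}
Sat((a ∨ p) ∧ (EF ¬p)) = {0, 2, 6, 7}
EG ((a ∨ p) ∧ (EF ¬p)): greatest fixpoint, start Z0 = {0, 2, 6, 7}, keep only states in Sat with some successor in Z. Z1 = {2, 6, 7}; fixed.
Sat(EG ((a ∨ p) ∧ (EF ¬p))) = {2, 6, 7}
|Sat(EG ((a ∨ p) ∧ (EF ¬p)))| = |{2, 6, 7}| = 3.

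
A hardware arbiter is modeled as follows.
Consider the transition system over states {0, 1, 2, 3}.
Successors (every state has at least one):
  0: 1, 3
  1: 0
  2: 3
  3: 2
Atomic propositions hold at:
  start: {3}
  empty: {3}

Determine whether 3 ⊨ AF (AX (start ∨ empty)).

Yes

Sat(start ∨ empty) = {3}
Sat(AX (start ∨ empty)) = {s : every successor in {3}} = {2}
AF (AX (start ∨ empty)): least fixpoint, start Z0 = {2}, add states with every successor in Z. Z1 = {2, 3}; fixed.
Sat(AF (AX (start ∨ empty))) = {2, 3}
3 ∈ Sat(AF (AX (start ∨ empty))) = {2, 3}, so the formula holds at 3.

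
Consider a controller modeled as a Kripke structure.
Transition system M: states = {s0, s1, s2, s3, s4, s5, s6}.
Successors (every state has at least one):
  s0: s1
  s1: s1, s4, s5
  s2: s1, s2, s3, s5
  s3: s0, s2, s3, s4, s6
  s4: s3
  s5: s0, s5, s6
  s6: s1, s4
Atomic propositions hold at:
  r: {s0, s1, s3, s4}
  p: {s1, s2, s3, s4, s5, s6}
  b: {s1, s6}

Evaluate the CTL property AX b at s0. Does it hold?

Sat(AX b) = {s : every successor in {s1, s6}} = {s0}
s0 ∈ Sat(AX b) = {s0}, so the formula holds at s0.

Yes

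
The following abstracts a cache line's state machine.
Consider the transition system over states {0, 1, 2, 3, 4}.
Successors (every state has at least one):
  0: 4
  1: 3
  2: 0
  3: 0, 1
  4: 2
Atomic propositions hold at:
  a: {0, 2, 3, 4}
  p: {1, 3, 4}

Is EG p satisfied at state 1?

Yes

EG p: greatest fixpoint, start Z0 = {1, 3, 4}, keep only states in Sat with some successor in Z. Z1 = {1, 3}; fixed.
Sat(EG p) = {1, 3}
1 ∈ Sat(EG p) = {1, 3}, so the formula holds at 1.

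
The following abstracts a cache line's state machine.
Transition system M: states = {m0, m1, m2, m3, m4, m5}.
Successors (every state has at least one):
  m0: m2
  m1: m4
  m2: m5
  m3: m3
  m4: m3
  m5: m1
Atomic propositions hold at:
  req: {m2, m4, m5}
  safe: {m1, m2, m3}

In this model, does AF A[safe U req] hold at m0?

Yes

A[safe U req]: least fixpoint, start Z0 = Sat(req) = {m2, m4, m5}, add states in Sat(safe) with every successor in Z. Z1 = {m1, m2, m4, m5}; fixed.
Sat(A[safe U req]) = {m1, m2, m4, m5}
AF A[safe U req]: least fixpoint, start Z0 = {m1, m2, m4, m5}, add states with every successor in Z. Z1 = {m0, m1, m2, m4, m5}; fixed.
Sat(AF A[safe U req]) = {m0, m1, m2, m4, m5}
m0 ∈ Sat(AF A[safe U req]) = {m0, m1, m2, m4, m5}, so the formula holds at m0.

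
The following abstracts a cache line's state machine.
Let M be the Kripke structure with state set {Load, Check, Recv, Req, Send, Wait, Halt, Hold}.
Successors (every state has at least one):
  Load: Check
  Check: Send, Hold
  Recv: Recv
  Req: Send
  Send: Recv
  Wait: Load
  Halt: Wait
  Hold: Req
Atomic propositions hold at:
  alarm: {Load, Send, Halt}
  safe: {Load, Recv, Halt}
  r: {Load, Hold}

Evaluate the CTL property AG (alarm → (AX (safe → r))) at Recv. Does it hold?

Yes

Sat(safe → r) = {Load, Check, Req, Send, Wait, Hold}
Sat(AX (safe → r)) = {s : every successor in {Load, Check, Req, Send, Wait, Hold}} = {Load, Check, Req, Wait, Halt, Hold}
Sat(alarm → (AX (safe → r))) = {Load, Check, Recv, Req, Wait, Halt, Hold}
AG (alarm → (AX (safe → r))): greatest fixpoint, start Z0 = {Load, Check, Recv, Req, Wait, Halt, Hold}, keep only states in Sat with every successor in Z. Z1 = {Load, Recv, Wait, Halt, Hold}; Z2 = {Recv, Wait, Halt}; Z3 = {Recv, Halt}; Z4 = {Recv}; fixed.
Sat(AG (alarm → (AX (safe → r)))) = {Recv}
Recv ∈ Sat(AG (alarm → (AX (safe → r)))) = {Recv}, so the formula holds at Recv.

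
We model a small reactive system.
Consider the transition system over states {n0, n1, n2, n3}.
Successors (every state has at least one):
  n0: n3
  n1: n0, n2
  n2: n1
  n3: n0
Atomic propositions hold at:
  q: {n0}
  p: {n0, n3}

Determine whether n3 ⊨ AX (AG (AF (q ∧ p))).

Sat(q ∧ p) = {n0}
AF (q ∧ p): least fixpoint, start Z0 = {n0}, add states with every successor in Z. Z1 = {n0, n3}; fixed.
Sat(AF (q ∧ p)) = {n0, n3}
AG (AF (q ∧ p)): greatest fixpoint, start Z0 = {n0, n3}, keep only states in Sat with every successor in Z. Already a fixed point.
Sat(AG (AF (q ∧ p))) = {n0, n3}
Sat(AX (AG (AF (q ∧ p)))) = {s : every successor in {n0, n3}} = {n0, n3}
n3 ∈ Sat(AX (AG (AF (q ∧ p)))) = {n0, n3}, so the formula holds at n3.

Yes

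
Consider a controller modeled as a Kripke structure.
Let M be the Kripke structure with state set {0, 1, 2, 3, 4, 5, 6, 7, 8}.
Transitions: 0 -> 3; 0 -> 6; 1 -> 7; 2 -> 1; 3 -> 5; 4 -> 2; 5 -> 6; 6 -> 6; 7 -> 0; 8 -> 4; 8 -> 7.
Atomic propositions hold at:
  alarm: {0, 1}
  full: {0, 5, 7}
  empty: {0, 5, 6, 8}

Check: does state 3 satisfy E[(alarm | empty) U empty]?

Sat(alarm | empty) = {0, 1, 5, 6, 8}
E[(alarm | empty) U empty]: least fixpoint, start Z0 = Sat(empty) = {0, 5, 6, 8}, add states in Sat(alarm | empty) with some successor in Z. Already a fixed point.
Sat(E[(alarm | empty) U empty]) = {0, 5, 6, 8}
3 ∉ Sat(E[(alarm | empty) U empty]) = {0, 5, 6, 8}, so the formula does not hold at 3.

No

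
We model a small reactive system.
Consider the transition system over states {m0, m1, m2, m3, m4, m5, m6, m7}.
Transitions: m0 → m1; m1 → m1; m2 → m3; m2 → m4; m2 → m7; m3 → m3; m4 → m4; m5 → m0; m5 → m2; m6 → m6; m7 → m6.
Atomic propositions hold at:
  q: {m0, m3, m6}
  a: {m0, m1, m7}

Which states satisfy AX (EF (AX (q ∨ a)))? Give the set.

{m0, m1, m3, m5, m6, m7}

Sat(q ∨ a) = {m0, m1, m3, m6, m7}
Sat(AX (q ∨ a)) = {s : every successor in {m0, m1, m3, m6, m7}} = {m0, m1, m3, m6, m7}
EF (AX (q ∨ a)): least fixpoint, start Z0 = {m0, m1, m3, m6, m7}, add states with some successor in Z. Z1 = {m0, m1, m2, m3, m5, m6, m7}; fixed.
Sat(EF (AX (q ∨ a))) = {m0, m1, m2, m3, m5, m6, m7}
Sat(AX (EF (AX (q ∨ a)))) = {s : every successor in {m0, m1, m2, m3, m5, m6, m7}} = {m0, m1, m3, m5, m6, m7}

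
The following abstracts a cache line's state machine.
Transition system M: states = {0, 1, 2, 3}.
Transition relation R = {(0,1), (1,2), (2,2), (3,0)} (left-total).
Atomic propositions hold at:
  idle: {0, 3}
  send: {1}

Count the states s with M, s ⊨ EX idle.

Sat(EX idle) = {s : some successor in {0, 3}} = {3}
|Sat(EX idle)| = |{3}| = 1.

1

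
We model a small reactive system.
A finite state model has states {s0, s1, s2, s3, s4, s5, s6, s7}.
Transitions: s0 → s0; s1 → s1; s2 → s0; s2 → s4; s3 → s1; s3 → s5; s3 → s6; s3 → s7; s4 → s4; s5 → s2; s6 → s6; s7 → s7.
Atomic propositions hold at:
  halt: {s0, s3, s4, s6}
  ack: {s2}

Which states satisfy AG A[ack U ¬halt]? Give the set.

{s1, s7}

Sat(¬halt) = {s1, s2, s5, s7}
A[ack U ¬halt]: least fixpoint, start Z0 = Sat(¬halt) = {s1, s2, s5, s7}, add states in Sat(ack) with every successor in Z. Already a fixed point.
Sat(A[ack U ¬halt]) = {s1, s2, s5, s7}
AG A[ack U ¬halt]: greatest fixpoint, start Z0 = {s1, s2, s5, s7}, keep only states in Sat with every successor in Z. Z1 = {s1, s5, s7}; Z2 = {s1, s7}; fixed.
Sat(AG A[ack U ¬halt]) = {s1, s7}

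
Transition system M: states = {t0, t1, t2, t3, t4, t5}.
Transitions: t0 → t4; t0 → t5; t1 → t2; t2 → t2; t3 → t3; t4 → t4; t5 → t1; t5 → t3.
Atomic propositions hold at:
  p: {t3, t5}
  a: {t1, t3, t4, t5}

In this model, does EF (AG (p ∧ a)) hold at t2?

No

Sat(p ∧ a) = {t3, t5}
AG (p ∧ a): greatest fixpoint, start Z0 = {t3, t5}, keep only states in Sat with every successor in Z. Z1 = {t3}; fixed.
Sat(AG (p ∧ a)) = {t3}
EF (AG (p ∧ a)): least fixpoint, start Z0 = {t3}, add states with some successor in Z. Z1 = {t3, t5}; Z2 = {t0, t3, t5}; fixed.
Sat(EF (AG (p ∧ a))) = {t0, t3, t5}
t2 ∉ Sat(EF (AG (p ∧ a))) = {t0, t3, t5}, so the formula does not hold at t2.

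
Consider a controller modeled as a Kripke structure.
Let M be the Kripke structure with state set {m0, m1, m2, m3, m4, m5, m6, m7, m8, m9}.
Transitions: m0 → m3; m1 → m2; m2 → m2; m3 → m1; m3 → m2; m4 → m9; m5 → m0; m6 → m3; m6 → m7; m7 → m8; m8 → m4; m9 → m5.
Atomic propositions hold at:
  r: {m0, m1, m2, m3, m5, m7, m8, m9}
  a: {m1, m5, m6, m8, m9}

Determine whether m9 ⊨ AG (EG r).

EG r: greatest fixpoint, start Z0 = {m0, m1, m2, m3, m5, m7, m8, m9}, keep only states in Sat with some successor in Z. Z1 = {m0, m1, m2, m3, m5, m7, m9}; Z2 = {m0, m1, m2, m3, m5, m9}; fixed.
Sat(EG r) = {m0, m1, m2, m3, m5, m9}
AG (EG r): greatest fixpoint, start Z0 = {m0, m1, m2, m3, m5, m9}, keep only states in Sat with every successor in Z. Already a fixed point.
Sat(AG (EG r)) = {m0, m1, m2, m3, m5, m9}
m9 ∈ Sat(AG (EG r)) = {m0, m1, m2, m3, m5, m9}, so the formula holds at m9.

Yes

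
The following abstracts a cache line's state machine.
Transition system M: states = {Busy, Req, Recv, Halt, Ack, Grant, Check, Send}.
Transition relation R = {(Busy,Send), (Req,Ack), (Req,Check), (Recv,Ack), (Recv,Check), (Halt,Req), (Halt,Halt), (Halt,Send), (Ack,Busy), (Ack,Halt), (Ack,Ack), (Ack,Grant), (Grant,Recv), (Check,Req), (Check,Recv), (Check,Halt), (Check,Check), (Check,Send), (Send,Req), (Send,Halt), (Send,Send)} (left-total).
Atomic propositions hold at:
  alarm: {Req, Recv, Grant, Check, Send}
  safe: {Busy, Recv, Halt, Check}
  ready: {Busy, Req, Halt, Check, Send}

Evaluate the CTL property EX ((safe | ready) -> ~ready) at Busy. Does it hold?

No

Sat(safe | ready) = {Busy, Req, Recv, Halt, Check, Send}
Sat(~ready) = {Recv, Ack, Grant}
Sat((safe | ready) -> ~ready) = {Recv, Ack, Grant}
Sat(EX ((safe | ready) -> ~ready)) = {s : some successor in {Recv, Ack, Grant}} = {Req, Recv, Ack, Grant, Check}
Busy ∉ Sat(EX ((safe | ready) -> ~ready)) = {Req, Recv, Ack, Grant, Check}, so the formula does not hold at Busy.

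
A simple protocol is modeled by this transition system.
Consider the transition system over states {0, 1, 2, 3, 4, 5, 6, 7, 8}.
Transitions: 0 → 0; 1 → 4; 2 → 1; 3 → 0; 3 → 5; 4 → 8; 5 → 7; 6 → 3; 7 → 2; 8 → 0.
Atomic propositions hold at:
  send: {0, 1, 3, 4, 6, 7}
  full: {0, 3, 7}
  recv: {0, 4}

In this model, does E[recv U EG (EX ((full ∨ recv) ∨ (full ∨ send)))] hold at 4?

Yes

Sat(full ∨ recv) = {0, 3, 4, 7}
Sat(full ∨ send) = {0, 1, 3, 4, 6, 7}
Sat((full ∨ recv) ∨ (full ∨ send)) = {0, 1, 3, 4, 6, 7}
Sat(EX ((full ∨ recv) ∨ (full ∨ send))) = {s : some successor in {0, 1, 3, 4, 6, 7}} = {0, 1, 2, 3, 5, 6, 8}
EG (EX ((full ∨ recv) ∨ (full ∨ send))): greatest fixpoint, start Z0 = {0, 1, 2, 3, 5, 6, 8}, keep only states in Sat with some successor in Z. Z1 = {0, 2, 3, 6, 8}; Z2 = {0, 3, 6, 8}; fixed.
Sat(EG (EX ((full ∨ recv) ∨ (full ∨ send)))) = {0, 3, 6, 8}
E[recv U EG (EX ((full ∨ recv) ∨ (full ∨ send)))]: least fixpoint, start Z0 = Sat(EG (EX ((full ∨ recv) ∨ (full ∨ send)))) = {0, 3, 6, 8}, add states in Sat(recv) with some successor in Z. Z1 = {0, 3, 4, 6, 8}; fixed.
Sat(E[recv U EG (EX ((full ∨ recv) ∨ (full ∨ send)))]) = {0, 3, 4, 6, 8}
4 ∈ Sat(E[recv U EG (EX ((full ∨ recv) ∨ (full ∨ send)))]) = {0, 3, 4, 6, 8}, so the formula holds at 4.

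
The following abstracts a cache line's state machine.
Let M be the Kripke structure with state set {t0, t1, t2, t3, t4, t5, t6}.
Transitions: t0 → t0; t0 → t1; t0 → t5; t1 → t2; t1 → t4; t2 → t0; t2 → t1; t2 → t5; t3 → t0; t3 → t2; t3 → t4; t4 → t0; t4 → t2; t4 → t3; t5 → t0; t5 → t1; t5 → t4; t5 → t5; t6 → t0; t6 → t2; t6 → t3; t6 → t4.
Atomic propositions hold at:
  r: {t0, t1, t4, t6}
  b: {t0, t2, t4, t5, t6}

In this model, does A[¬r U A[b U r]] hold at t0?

Sat(¬r) = {t2, t3, t5}
A[b U r]: least fixpoint, start Z0 = Sat(r) = {t0, t1, t4, t6}, add states in Sat(b) with every successor in Z. Already a fixed point.
Sat(A[b U r]) = {t0, t1, t4, t6}
A[¬r U A[b U r]]: least fixpoint, start Z0 = Sat(A[b U r]) = {t0, t1, t4, t6}, add states in Sat(¬r) with every successor in Z. Already a fixed point.
Sat(A[¬r U A[b U r]]) = {t0, t1, t4, t6}
t0 ∈ Sat(A[¬r U A[b U r]]) = {t0, t1, t4, t6}, so the formula holds at t0.

Yes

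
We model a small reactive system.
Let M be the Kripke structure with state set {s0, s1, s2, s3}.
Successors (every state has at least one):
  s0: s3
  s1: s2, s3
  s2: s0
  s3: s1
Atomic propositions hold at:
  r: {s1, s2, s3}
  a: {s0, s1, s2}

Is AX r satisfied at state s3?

Yes

Sat(AX r) = {s : every successor in {s1, s2, s3}} = {s0, s1, s3}
s3 ∈ Sat(AX r) = {s0, s1, s3}, so the formula holds at s3.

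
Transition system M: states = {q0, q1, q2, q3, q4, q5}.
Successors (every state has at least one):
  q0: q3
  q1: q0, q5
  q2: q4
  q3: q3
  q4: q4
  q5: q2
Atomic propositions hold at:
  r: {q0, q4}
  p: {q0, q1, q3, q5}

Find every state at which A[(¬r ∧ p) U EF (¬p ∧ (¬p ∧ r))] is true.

Sat(¬r) = {q1, q2, q3, q5}
Sat(¬r ∧ p) = {q1, q3, q5}
Sat(¬p) = {q2, q4}
Sat(¬p ∧ r) = {q4}
Sat(¬p ∧ (¬p ∧ r)) = {q4}
EF (¬p ∧ (¬p ∧ r)): least fixpoint, start Z0 = {q4}, add states with some successor in Z. Z1 = {q2, q4}; Z2 = {q2, q4, q5}; Z3 = {q1, q2, q4, q5}; fixed.
Sat(EF (¬p ∧ (¬p ∧ r))) = {q1, q2, q4, q5}
A[(¬r ∧ p) U EF (¬p ∧ (¬p ∧ r))]: least fixpoint, start Z0 = Sat(EF (¬p ∧ (¬p ∧ r))) = {q1, q2, q4, q5}, add states in Sat(¬r ∧ p) with every successor in Z. Already a fixed point.
Sat(A[(¬r ∧ p) U EF (¬p ∧ (¬p ∧ r))]) = {q1, q2, q4, q5}

{q1, q2, q4, q5}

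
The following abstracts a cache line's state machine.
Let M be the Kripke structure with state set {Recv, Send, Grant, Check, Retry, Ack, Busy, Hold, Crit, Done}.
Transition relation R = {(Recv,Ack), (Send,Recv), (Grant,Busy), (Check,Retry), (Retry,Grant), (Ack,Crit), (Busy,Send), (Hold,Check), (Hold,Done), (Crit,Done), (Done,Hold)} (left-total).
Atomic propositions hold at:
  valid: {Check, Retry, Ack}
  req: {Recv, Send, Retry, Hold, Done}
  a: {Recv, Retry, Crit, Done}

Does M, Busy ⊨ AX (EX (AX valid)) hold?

Sat(AX valid) = {s : every successor in {Check, Retry, Ack}} = {Recv, Check}
Sat(EX (AX valid)) = {s : some successor in {Recv, Check}} = {Send, Hold}
Sat(AX (EX (AX valid))) = {s : every successor in {Send, Hold}} = {Busy, Done}
Busy ∈ Sat(AX (EX (AX valid))) = {Busy, Done}, so the formula holds at Busy.

Yes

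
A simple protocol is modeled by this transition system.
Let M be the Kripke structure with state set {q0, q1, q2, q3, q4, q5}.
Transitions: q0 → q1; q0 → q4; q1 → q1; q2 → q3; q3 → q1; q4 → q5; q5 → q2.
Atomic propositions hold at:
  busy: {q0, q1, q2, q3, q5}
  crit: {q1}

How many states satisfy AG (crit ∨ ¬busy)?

Sat(¬busy) = {q4}
Sat(crit ∨ ¬busy) = {q1, q4}
AG (crit ∨ ¬busy): greatest fixpoint, start Z0 = {q1, q4}, keep only states in Sat with every successor in Z. Z1 = {q1}; fixed.
Sat(AG (crit ∨ ¬busy)) = {q1}
|Sat(AG (crit ∨ ¬busy))| = |{q1}| = 1.

1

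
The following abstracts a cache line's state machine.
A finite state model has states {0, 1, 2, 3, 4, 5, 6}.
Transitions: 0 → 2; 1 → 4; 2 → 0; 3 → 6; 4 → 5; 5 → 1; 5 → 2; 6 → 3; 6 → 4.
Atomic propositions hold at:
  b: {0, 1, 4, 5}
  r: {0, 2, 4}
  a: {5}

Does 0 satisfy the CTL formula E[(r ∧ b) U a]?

Sat(r ∧ b) = {0, 4}
E[(r ∧ b) U a]: least fixpoint, start Z0 = Sat(a) = {5}, add states in Sat(r ∧ b) with some successor in Z. Z1 = {4, 5}; fixed.
Sat(E[(r ∧ b) U a]) = {4, 5}
0 ∉ Sat(E[(r ∧ b) U a]) = {4, 5}, so the formula does not hold at 0.

No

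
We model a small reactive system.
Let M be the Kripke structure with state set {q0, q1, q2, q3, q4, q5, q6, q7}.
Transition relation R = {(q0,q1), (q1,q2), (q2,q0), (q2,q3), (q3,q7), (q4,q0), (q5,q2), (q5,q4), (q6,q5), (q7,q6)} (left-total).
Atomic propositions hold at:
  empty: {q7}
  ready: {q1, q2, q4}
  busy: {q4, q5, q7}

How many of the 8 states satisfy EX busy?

Sat(EX busy) = {s : some successor in {q4, q5, q7}} = {q3, q5, q6}
|Sat(EX busy)| = |{q3, q5, q6}| = 3.

3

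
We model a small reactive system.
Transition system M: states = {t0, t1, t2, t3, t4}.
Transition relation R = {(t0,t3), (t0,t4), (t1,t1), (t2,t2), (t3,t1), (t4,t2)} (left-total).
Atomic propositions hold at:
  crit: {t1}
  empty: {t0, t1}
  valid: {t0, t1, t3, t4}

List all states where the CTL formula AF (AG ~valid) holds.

{t2, t4}

Sat(~valid) = {t2}
AG ~valid: greatest fixpoint, start Z0 = {t2}, keep only states in Sat with every successor in Z. Already a fixed point.
Sat(AG ~valid) = {t2}
AF (AG ~valid): least fixpoint, start Z0 = {t2}, add states with every successor in Z. Z1 = {t2, t4}; fixed.
Sat(AF (AG ~valid)) = {t2, t4}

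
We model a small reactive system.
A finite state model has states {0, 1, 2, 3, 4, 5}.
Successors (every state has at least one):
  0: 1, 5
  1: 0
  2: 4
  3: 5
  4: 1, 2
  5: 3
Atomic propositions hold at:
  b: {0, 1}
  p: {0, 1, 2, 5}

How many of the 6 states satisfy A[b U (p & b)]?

2

Sat(p & b) = {0, 1}
A[b U (p & b)]: least fixpoint, start Z0 = Sat((p & b)) = {0, 1}, add states in Sat(b) with every successor in Z. Already a fixed point.
Sat(A[b U (p & b)]) = {0, 1}
|Sat(A[b U (p & b)])| = |{0, 1}| = 2.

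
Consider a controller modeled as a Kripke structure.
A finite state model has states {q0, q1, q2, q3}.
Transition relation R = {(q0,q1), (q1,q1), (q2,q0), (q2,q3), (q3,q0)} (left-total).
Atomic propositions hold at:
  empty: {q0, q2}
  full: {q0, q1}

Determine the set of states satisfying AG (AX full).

Sat(AX full) = {s : every successor in {q0, q1}} = {q0, q1, q3}
AG (AX full): greatest fixpoint, start Z0 = {q0, q1, q3}, keep only states in Sat with every successor in Z. Already a fixed point.
Sat(AG (AX full)) = {q0, q1, q3}

{q0, q1, q3}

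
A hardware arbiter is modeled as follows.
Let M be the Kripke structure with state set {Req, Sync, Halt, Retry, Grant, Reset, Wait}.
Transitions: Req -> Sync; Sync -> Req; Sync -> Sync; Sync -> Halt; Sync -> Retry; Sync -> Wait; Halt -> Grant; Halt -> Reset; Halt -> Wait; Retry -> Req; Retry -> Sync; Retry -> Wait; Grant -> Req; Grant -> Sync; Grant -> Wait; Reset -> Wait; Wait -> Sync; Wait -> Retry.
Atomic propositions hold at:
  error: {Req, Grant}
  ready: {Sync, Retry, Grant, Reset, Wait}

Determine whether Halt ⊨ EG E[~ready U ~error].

Yes

Sat(~ready) = {Req, Halt}
Sat(~error) = {Sync, Halt, Retry, Reset, Wait}
E[~ready U ~error]: least fixpoint, start Z0 = Sat(~error) = {Sync, Halt, Retry, Reset, Wait}, add states in Sat(~ready) with some successor in Z. Z1 = {Req, Sync, Halt, Retry, Reset, Wait}; fixed.
Sat(E[~ready U ~error]) = {Req, Sync, Halt, Retry, Reset, Wait}
EG E[~ready U ~error]: greatest fixpoint, start Z0 = {Req, Sync, Halt, Retry, Reset, Wait}, keep only states in Sat with some successor in Z. Already a fixed point.
Sat(EG E[~ready U ~error]) = {Req, Sync, Halt, Retry, Reset, Wait}
Halt ∈ Sat(EG E[~ready U ~error]) = {Req, Sync, Halt, Retry, Reset, Wait}, so the formula holds at Halt.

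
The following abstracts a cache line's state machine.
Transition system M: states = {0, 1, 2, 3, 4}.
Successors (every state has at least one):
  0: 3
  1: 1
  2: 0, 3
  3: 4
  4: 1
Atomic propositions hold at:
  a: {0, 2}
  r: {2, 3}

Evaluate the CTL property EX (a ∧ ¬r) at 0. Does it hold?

Sat(¬r) = {0, 1, 4}
Sat(a ∧ ¬r) = {0}
Sat(EX (a ∧ ¬r)) = {s : some successor in {0}} = {2}
0 ∉ Sat(EX (a ∧ ¬r)) = {2}, so the formula does not hold at 0.

No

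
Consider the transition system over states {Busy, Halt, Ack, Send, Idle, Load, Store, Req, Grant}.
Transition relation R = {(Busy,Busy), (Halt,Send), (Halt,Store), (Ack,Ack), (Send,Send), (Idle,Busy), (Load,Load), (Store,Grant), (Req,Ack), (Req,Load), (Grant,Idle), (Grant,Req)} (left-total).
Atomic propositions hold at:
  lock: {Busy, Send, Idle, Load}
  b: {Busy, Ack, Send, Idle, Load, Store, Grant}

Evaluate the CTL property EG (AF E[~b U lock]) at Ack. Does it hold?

Sat(~b) = {Halt, Req}
E[~b U lock]: least fixpoint, start Z0 = Sat(lock) = {Busy, Send, Idle, Load}, add states in Sat(~b) with some successor in Z. Z1 = {Busy, Halt, Send, Idle, Load, Req}; fixed.
Sat(E[~b U lock]) = {Busy, Halt, Send, Idle, Load, Req}
AF E[~b U lock]: least fixpoint, start Z0 = {Busy, Halt, Send, Idle, Load, Req}, add states with every successor in Z. Z1 = {Busy, Halt, Send, Idle, Load, Req, Grant}; Z2 = {Busy, Halt, Send, Idle, Load, Store, Req, Grant}; fixed.
Sat(AF E[~b U lock]) = {Busy, Halt, Send, Idle, Load, Store, Req, Grant}
EG (AF E[~b U lock]): greatest fixpoint, start Z0 = {Busy, Halt, Send, Idle, Load, Store, Req, Grant}, keep only states in Sat with some successor in Z. Already a fixed point.
Sat(EG (AF E[~b U lock])) = {Busy, Halt, Send, Idle, Load, Store, Req, Grant}
Ack ∉ Sat(EG (AF E[~b U lock])) = {Busy, Halt, Send, Idle, Load, Store, Req, Grant}, so the formula does not hold at Ack.

No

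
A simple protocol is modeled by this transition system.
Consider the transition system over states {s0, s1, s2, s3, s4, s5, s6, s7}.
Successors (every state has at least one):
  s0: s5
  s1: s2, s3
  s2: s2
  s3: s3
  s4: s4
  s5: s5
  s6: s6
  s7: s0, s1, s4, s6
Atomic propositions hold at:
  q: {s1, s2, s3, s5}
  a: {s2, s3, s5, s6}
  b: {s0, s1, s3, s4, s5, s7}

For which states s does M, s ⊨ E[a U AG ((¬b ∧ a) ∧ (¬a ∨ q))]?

{s2}

Sat(¬b) = {s2, s6}
Sat(¬b ∧ a) = {s2, s6}
Sat(¬a) = {s0, s1, s4, s7}
Sat(¬a ∨ q) = {s0, s1, s2, s3, s4, s5, s7}
Sat((¬b ∧ a) ∧ (¬a ∨ q)) = {s2}
AG ((¬b ∧ a) ∧ (¬a ∨ q)): greatest fixpoint, start Z0 = {s2}, keep only states in Sat with every successor in Z. Already a fixed point.
Sat(AG ((¬b ∧ a) ∧ (¬a ∨ q))) = {s2}
E[a U AG ((¬b ∧ a) ∧ (¬a ∨ q))]: least fixpoint, start Z0 = Sat(AG ((¬b ∧ a) ∧ (¬a ∨ q))) = {s2}, add states in Sat(a) with some successor in Z. Already a fixed point.
Sat(E[a U AG ((¬b ∧ a) ∧ (¬a ∨ q))]) = {s2}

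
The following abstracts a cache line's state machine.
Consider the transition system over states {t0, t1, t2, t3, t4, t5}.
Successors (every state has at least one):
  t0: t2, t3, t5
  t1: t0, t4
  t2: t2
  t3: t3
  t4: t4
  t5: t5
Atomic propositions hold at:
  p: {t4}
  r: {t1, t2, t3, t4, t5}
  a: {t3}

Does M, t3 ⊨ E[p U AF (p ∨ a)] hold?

Yes

Sat(p ∨ a) = {t3, t4}
AF (p ∨ a): least fixpoint, start Z0 = {t3, t4}, add states with every successor in Z. Already a fixed point.
Sat(AF (p ∨ a)) = {t3, t4}
E[p U AF (p ∨ a)]: least fixpoint, start Z0 = Sat(AF (p ∨ a)) = {t3, t4}, add states in Sat(p) with some successor in Z. Already a fixed point.
Sat(E[p U AF (p ∨ a)]) = {t3, t4}
t3 ∈ Sat(E[p U AF (p ∨ a)]) = {t3, t4}, so the formula holds at t3.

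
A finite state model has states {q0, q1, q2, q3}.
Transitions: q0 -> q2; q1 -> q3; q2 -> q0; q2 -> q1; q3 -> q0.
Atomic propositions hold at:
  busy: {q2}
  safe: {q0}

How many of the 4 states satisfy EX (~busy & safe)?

Sat(~busy) = {q0, q1, q3}
Sat(~busy & safe) = {q0}
Sat(EX (~busy & safe)) = {s : some successor in {q0}} = {q2, q3}
|Sat(EX (~busy & safe))| = |{q2, q3}| = 2.

2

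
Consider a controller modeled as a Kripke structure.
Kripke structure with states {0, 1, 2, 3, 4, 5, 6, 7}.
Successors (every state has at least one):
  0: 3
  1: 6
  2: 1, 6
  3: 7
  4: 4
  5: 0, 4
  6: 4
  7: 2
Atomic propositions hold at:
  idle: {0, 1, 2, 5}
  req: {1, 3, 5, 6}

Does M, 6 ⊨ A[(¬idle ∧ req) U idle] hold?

No

Sat(¬idle) = {3, 4, 6, 7}
Sat(¬idle ∧ req) = {3, 6}
A[(¬idle ∧ req) U idle]: least fixpoint, start Z0 = Sat(idle) = {0, 1, 2, 5}, add states in Sat(¬idle ∧ req) with every successor in Z. Already a fixed point.
Sat(A[(¬idle ∧ req) U idle]) = {0, 1, 2, 5}
6 ∉ Sat(A[(¬idle ∧ req) U idle]) = {0, 1, 2, 5}, so the formula does not hold at 6.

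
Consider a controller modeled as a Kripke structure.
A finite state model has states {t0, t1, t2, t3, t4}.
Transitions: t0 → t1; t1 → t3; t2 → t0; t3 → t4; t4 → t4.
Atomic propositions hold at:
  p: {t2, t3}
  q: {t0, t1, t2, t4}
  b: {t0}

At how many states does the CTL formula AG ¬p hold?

1

Sat(¬p) = {t0, t1, t4}
AG ¬p: greatest fixpoint, start Z0 = {t0, t1, t4}, keep only states in Sat with every successor in Z. Z1 = {t0, t4}; Z2 = {t4}; fixed.
Sat(AG ¬p) = {t4}
|Sat(AG ¬p)| = |{t4}| = 1.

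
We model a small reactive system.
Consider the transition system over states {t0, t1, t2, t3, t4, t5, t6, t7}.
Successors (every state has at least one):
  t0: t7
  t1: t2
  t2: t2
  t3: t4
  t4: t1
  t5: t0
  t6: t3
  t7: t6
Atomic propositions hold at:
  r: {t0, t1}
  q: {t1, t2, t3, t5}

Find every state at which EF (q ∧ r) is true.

Sat(q ∧ r) = {t1}
EF (q ∧ r): least fixpoint, start Z0 = {t1}, add states with some successor in Z. Z1 = {t1, t4}; Z2 = {t1, t3, t4}; Z3 = {t1, t3, t4, t6}; Z4 = {t1, t3, t4, t6, t7}; Z5 = {t0, t1, t3, t4, t6, t7}; Z6 = {t0, t1, t3, t4, t5, t6, t7}; fixed.
Sat(EF (q ∧ r)) = {t0, t1, t3, t4, t5, t6, t7}

{t0, t1, t3, t4, t5, t6, t7}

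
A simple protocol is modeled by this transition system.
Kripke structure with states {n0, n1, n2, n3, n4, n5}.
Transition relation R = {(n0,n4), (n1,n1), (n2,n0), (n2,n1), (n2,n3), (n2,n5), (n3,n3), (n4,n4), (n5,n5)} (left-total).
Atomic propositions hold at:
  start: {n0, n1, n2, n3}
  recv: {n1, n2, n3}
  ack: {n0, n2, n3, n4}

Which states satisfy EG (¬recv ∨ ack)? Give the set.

{n0, n2, n3, n4, n5}

Sat(¬recv) = {n0, n4, n5}
Sat(¬recv ∨ ack) = {n0, n2, n3, n4, n5}
EG (¬recv ∨ ack): greatest fixpoint, start Z0 = {n0, n2, n3, n4, n5}, keep only states in Sat with some successor in Z. Already a fixed point.
Sat(EG (¬recv ∨ ack)) = {n0, n2, n3, n4, n5}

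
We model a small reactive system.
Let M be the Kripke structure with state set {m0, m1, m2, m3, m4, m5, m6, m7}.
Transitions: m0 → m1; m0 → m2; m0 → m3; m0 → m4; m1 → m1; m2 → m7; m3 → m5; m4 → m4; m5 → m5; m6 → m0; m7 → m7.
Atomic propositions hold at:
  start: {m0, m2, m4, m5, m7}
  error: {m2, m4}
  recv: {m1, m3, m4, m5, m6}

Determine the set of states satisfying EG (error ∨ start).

Sat(error ∨ start) = {m0, m2, m4, m5, m7}
EG (error ∨ start): greatest fixpoint, start Z0 = {m0, m2, m4, m5, m7}, keep only states in Sat with some successor in Z. Already a fixed point.
Sat(EG (error ∨ start)) = {m0, m2, m4, m5, m7}

{m0, m2, m4, m5, m7}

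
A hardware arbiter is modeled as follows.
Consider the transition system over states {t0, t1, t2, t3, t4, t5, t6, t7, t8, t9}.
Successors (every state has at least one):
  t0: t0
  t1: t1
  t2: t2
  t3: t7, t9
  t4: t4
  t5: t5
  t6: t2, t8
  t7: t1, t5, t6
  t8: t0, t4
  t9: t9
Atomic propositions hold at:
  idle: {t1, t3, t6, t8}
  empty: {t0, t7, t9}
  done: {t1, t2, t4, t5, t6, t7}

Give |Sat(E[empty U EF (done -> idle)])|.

7

Sat(done -> idle) = {t0, t1, t3, t6, t8, t9}
EF (done -> idle): least fixpoint, start Z0 = {t0, t1, t3, t6, t8, t9}, add states with some successor in Z. Z1 = {t0, t1, t3, t6, t7, t8, t9}; fixed.
Sat(EF (done -> idle)) = {t0, t1, t3, t6, t7, t8, t9}
E[empty U EF (done -> idle)]: least fixpoint, start Z0 = Sat(EF (done -> idle)) = {t0, t1, t3, t6, t7, t8, t9}, add states in Sat(empty) with some successor in Z. Already a fixed point.
Sat(E[empty U EF (done -> idle)]) = {t0, t1, t3, t6, t7, t8, t9}
|Sat(E[empty U EF (done -> idle)])| = |{t0, t1, t3, t6, t7, t8, t9}| = 7.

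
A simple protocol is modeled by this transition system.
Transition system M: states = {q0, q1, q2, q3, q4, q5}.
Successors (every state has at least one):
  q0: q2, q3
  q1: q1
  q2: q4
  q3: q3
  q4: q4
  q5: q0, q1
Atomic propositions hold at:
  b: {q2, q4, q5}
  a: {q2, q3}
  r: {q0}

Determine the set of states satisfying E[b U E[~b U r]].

{q0, q5}

Sat(~b) = {q0, q1, q3}
E[~b U r]: least fixpoint, start Z0 = Sat(r) = {q0}, add states in Sat(~b) with some successor in Z. Already a fixed point.
Sat(E[~b U r]) = {q0}
E[b U E[~b U r]]: least fixpoint, start Z0 = Sat(E[~b U r]) = {q0}, add states in Sat(b) with some successor in Z. Z1 = {q0, q5}; fixed.
Sat(E[b U E[~b U r]]) = {q0, q5}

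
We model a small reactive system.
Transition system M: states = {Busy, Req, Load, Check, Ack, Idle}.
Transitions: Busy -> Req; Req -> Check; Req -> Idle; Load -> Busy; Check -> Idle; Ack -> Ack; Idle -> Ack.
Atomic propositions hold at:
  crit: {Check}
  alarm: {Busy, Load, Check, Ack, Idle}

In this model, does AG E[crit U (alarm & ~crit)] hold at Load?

No

Sat(~crit) = {Busy, Req, Load, Ack, Idle}
Sat(alarm & ~crit) = {Busy, Load, Ack, Idle}
E[crit U (alarm & ~crit)]: least fixpoint, start Z0 = Sat((alarm & ~crit)) = {Busy, Load, Ack, Idle}, add states in Sat(crit) with some successor in Z. Z1 = {Busy, Load, Check, Ack, Idle}; fixed.
Sat(E[crit U (alarm & ~crit)]) = {Busy, Load, Check, Ack, Idle}
AG E[crit U (alarm & ~crit)]: greatest fixpoint, start Z0 = {Busy, Load, Check, Ack, Idle}, keep only states in Sat with every successor in Z. Z1 = {Load, Check, Ack, Idle}; Z2 = {Check, Ack, Idle}; fixed.
Sat(AG E[crit U (alarm & ~crit)]) = {Check, Ack, Idle}
Load ∉ Sat(AG E[crit U (alarm & ~crit)]) = {Check, Ack, Idle}, so the formula does not hold at Load.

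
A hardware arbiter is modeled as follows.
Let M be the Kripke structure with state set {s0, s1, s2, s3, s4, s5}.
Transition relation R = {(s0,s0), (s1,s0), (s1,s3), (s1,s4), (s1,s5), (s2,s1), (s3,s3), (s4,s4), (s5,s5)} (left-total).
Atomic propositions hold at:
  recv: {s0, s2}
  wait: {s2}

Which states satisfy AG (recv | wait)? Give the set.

Sat(recv | wait) = {s0, s2}
AG (recv | wait): greatest fixpoint, start Z0 = {s0, s2}, keep only states in Sat with every successor in Z. Z1 = {s0}; fixed.
Sat(AG (recv | wait)) = {s0}

{s0}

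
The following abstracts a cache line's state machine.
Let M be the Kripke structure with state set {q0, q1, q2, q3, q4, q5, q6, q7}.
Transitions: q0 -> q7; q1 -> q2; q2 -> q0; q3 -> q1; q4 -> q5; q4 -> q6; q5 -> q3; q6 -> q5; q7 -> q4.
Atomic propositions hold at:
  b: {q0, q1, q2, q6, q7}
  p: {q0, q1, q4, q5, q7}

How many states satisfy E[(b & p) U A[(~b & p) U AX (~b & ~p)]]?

Sat(b & p) = {q0, q1, q7}
Sat(~b) = {q3, q4, q5}
Sat(~b & p) = {q4, q5}
Sat(~p) = {q2, q3, q6}
Sat(~b & ~p) = {q3}
Sat(AX (~b & ~p)) = {s : every successor in {q3}} = {q5}
A[(~b & p) U AX (~b & ~p)]: least fixpoint, start Z0 = Sat(AX (~b & ~p)) = {q5}, add states in Sat(~b & p) with every successor in Z. Already a fixed point.
Sat(A[(~b & p) U AX (~b & ~p)]) = {q5}
E[(b & p) U A[(~b & p) U AX (~b & ~p)]]: least fixpoint, start Z0 = Sat(A[(~b & p) U AX (~b & ~p)]) = {q5}, add states in Sat(b & p) with some successor in Z. Already a fixed point.
Sat(E[(b & p) U A[(~b & p) U AX (~b & ~p)]]) = {q5}
|Sat(E[(b & p) U A[(~b & p) U AX (~b & ~p)]])| = |{q5}| = 1.

1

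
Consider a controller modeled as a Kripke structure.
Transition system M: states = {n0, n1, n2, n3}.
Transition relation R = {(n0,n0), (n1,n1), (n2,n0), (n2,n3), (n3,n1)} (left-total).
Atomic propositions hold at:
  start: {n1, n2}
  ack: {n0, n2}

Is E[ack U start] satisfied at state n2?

Yes

E[ack U start]: least fixpoint, start Z0 = Sat(start) = {n1, n2}, add states in Sat(ack) with some successor in Z. Already a fixed point.
Sat(E[ack U start]) = {n1, n2}
n2 ∈ Sat(E[ack U start]) = {n1, n2}, so the formula holds at n2.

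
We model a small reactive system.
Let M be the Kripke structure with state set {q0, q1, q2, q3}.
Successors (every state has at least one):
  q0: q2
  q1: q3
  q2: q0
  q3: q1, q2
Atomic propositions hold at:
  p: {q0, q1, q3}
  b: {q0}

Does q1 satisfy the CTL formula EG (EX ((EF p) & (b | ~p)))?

No

EF p: least fixpoint, start Z0 = {q0, q1, q3}, add states with some successor in Z. Z1 = {q0, q1, q2, q3}; fixed.
Sat(EF p) = {q0, q1, q2, q3}
Sat(~p) = {q2}
Sat(b | ~p) = {q0, q2}
Sat((EF p) & (b | ~p)) = {q0, q2}
Sat(EX ((EF p) & (b | ~p))) = {s : some successor in {q0, q2}} = {q0, q2, q3}
EG (EX ((EF p) & (b | ~p))): greatest fixpoint, start Z0 = {q0, q2, q3}, keep only states in Sat with some successor in Z. Already a fixed point.
Sat(EG (EX ((EF p) & (b | ~p)))) = {q0, q2, q3}
q1 ∉ Sat(EG (EX ((EF p) & (b | ~p)))) = {q0, q2, q3}, so the formula does not hold at q1.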